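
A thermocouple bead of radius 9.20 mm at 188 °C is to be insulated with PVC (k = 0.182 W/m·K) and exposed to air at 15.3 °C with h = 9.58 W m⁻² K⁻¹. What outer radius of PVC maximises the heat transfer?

r_cr = 3.80 cm

For a sphere, r_cr = 2k_ins/h = 2·0.182/9.58 = 0.0380 m = 3.80 cm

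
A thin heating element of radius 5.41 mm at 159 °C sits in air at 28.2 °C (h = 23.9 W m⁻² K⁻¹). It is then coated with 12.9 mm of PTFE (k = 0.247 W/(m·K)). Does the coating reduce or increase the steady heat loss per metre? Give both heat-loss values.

increases: 106 → 114 W/m

Critical radius for a cylinder: r_cr = k/h = 0.0103 m = 1.03 cm.
Outer radius after coating: r₂ = 0.00541 + 0.0129 = 0.01831 m.
r₁ < r_cr < r₂: heat loss rises to a maximum at r_cr then falls. Whether the coating helps depends on whether Q(r₂) has dropped back below Q(r₁).
Bare: R = 1/(2πr₁h) = 1.231 m·K/W; Q = 130.8/1.231 = 106 W/m.
Coated: R = R_cond + R_conv = 1.149 m·K/W; Q = 130.8/1.149 = 114 W/m.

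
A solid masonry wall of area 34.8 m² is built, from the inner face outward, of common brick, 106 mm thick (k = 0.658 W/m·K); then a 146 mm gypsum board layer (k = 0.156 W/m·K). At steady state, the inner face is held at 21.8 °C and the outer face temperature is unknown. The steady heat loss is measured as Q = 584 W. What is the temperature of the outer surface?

T_out = 3.39 °C

Sum the resistances:
  R_common brick = L/(kA) = 0.106/(0.658·34.8) = 0.004629 K/W
  R_gypsum board = L/(kA) = 0.146/(0.156·34.8) = 0.02689 K/W
ΣR = 0.03152 K/W
ΔT = Q·ΣR = 584 × 0.03152 = 18.41 K
Heat flows outward, so T_out = T_in − ΔT = 21.8 − 18.41 = 3.39 °C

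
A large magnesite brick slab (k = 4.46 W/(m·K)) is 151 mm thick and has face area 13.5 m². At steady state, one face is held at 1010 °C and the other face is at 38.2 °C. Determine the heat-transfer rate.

Q = 3.87×10^5 W

Q = kA·ΔT/L = 4.46 × 13.5 × |1010 °C − 38.2 °C| / 0.151 = 3.87×10^5 W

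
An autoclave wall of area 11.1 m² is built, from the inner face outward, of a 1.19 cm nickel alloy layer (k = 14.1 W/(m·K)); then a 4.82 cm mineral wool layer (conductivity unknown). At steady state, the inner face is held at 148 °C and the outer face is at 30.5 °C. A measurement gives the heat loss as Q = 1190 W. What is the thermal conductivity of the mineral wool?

ΣR = ΔT/Q = |148 − 30.5|/1190 = 0.09874 K/W
Known resistances:
  R_nickel alloy = L/(kA) = 0.0119/(14.1·11.1) = 7.603×10^-5 K/W
R_mineral wool = ΣR − ΣR_known = 0.09874 − 7.603×10^-5 = 0.09866 K/W
L/(kA) = 0.09866 ⇒ k = 0.0482/(0.09866·11.1) = 0.0440 W/m·K

k = 0.0440 W/m·K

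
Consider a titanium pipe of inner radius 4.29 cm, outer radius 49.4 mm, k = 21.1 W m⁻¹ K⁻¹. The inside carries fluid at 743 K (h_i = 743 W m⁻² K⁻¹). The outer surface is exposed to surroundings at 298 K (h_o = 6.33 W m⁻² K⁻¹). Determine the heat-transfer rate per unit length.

Series thermal resistances, inner to outer:
  R'_conv,in = 1/(2πr h) = 1/(2π·0.0429·743) = 0.004993 m·K/W
  R'_titanium = ln(0.0494/0.0429)/(2πk) = 0.1411/(2π·21.1) = 0.001064 m·K/W
  R'_conv,out = 1/(2πr h) = 1/(2π·0.0494·6.33) = 0.5090 m·K/W
ΣR = 0.004993 + 0.001064 + 0.5090 = 0.5151 m·K/W
Q' = ΔT/ΣR = (743 K − 298 K)/0.5151 = 864 W/m

Q' = 864 W/m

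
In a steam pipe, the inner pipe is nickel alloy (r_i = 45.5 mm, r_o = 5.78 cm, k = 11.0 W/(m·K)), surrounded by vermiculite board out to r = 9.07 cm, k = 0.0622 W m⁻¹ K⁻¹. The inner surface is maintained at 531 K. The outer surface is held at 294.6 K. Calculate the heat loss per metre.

Treat each layer as a resistance in series:
  R'_nickel alloy = ln(0.0578/0.0455)/(2πk) = 0.2393/(2π·11.0) = 0.003462 m·K/W
  R'_vermiculite board = ln(0.0907/0.0578)/(2πk) = 0.4506/(2π·0.0622) = 1.153 m·K/W
ΣR = 0.003462 + 1.153 = 1.156 m·K/W
Q' = ΔT/ΣR = (531 K − 294.6 K)/1.156 = 204 W/m

Q' = 204 W/m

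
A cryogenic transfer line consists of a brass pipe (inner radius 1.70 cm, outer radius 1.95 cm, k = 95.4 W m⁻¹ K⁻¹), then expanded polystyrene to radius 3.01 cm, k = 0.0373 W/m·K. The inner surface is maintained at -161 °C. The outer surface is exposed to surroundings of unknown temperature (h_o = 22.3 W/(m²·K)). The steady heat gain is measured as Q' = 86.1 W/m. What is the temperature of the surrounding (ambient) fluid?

Series resistances:
  R'_brass = ln(0.0195/0.0170)/(2πk) = 0.1372/(2π·95.4) = 2.289×10^-4 m·K/W
  R'_expanded polystyrene = ln(0.0301/0.0195)/(2πk) = 0.4341/(2π·0.0373) = 1.852 m·K/W
  R'_conv,out = 1/(2πr h) = 1/(2π·0.0301·22.3) = 0.2371 m·K/W
ΣR = 2.090 m·K/W
ΔT = Q'·ΣR = 86.1 × 2.090 = 179.9 K
Heat flows inward, so T_out = T_in + ΔT = -161 + 179.9 = 18.9 °C

T_out = 18.9 °C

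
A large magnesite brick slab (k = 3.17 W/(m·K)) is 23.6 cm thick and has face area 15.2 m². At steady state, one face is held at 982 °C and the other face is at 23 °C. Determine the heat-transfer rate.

Q = 196 kW

Q = kA·ΔT/L = 3.17 × 15.2 × |982 °C − 23 °C| / 0.236 = 1.96×10^5 W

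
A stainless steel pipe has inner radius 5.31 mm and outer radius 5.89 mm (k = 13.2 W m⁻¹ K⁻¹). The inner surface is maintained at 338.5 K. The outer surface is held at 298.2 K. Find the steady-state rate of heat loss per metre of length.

Q' = 2πk·ΔT/ln(r₂/r₁) = 2π × 13.2 × 40.3 / ln(0.00589/0.00531) = 32200 W/m

Q' = 32200 W/m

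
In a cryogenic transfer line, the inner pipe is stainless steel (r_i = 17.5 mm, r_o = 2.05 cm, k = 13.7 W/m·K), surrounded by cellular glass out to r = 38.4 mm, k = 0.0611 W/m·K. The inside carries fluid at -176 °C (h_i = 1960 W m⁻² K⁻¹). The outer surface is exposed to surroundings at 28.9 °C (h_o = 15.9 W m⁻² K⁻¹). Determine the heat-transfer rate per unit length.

Q' = 108 W/m

Resistance network (inner→outer):
  R'_conv,in = 1/(2πr h) = 1/(2π·0.0175·1960) = 0.004640 m·K/W
  R'_stainless steel = ln(0.0205/0.0175)/(2πk) = 0.1582/(2π·13.7) = 0.001838 m·K/W
  R'_cellular glass = ln(0.0384/0.0205)/(2πk) = 0.6276/(2π·0.0611) = 1.635 m·K/W
  R'_conv,out = 1/(2πr h) = 1/(2π·0.0384·15.9) = 0.2607 m·K/W
ΣR = 0.004640 + 0.001838 + 1.635 + 0.2607 = 1.902 m·K/W
Q' = ΔT/ΣR = (-176 °C − 28.9 °C)/1.902 = -108 W/m
(Negative Q' ⇒ heat flows inward; heat gain = 108 W/m.)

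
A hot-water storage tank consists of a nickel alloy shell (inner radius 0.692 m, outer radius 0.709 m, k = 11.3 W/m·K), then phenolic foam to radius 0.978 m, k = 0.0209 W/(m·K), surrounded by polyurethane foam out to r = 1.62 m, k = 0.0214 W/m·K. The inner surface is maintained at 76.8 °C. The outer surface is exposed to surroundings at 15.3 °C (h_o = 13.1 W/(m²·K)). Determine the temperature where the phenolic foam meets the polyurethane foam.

T = 46.4 °C

Series thermal resistances, inner to outer:
  R_nickel alloy = (1/0.692 − 1/0.709)/(4πk) = 0.03465/(4π·11.3) = 2.440×10^-4 K/W
  R_phenolic foam = (1/0.709 − 1/0.978)/(4πk) = 0.3879/(4π·0.0209) = 1.477 K/W
  R_polyurethane foam = (1/0.978 − 1/1.62)/(4πk) = 0.4052/(4π·0.0214) = 1.507 K/W
  R_conv,out = 1/(4πr²h) = 1/(4π·1.62²·13.1) = 0.002315 K/W
ΣR = 2.440×10^-4 + 1.477 + 1.507 + 0.002315 = 2.987 K/W
Q = ΔT/ΣR = (76.8 °C − 15.3 °C)/2.987 = 20.59 W
From the inner boundary to the phenolic foam/polyurethane foam interface, ΣR_partial = 1.477 K/W.
T_interface = T_in − Q·ΣR_partial = 76.8 °C − (20.59)(1.477) = 46.4 °C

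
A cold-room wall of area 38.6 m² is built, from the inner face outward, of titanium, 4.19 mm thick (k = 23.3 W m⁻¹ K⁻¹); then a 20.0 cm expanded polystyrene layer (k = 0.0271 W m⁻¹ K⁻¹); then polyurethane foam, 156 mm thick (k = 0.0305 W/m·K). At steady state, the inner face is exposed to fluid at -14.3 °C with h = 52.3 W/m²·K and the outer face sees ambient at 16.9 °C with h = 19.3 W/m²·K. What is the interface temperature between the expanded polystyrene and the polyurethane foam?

T = 4.07 °C

Series thermal resistances, inner to outer:
  R_conv,in = 1/(hA) = 1/(52.3·38.6) = 4.953×10^-4 K/W
  R_titanium = L/(kA) = 0.00419/(23.3·38.6) = 4.659×10^-6 K/W
  R_expanded polystyrene = L/(kA) = 0.200/(0.0271·38.6) = 0.1912 K/W
  R_polyurethane foam = L/(kA) = 0.156/(0.0305·38.6) = 0.1325 K/W
  R_conv,out = 1/(hA) = 1/(19.3·38.6) = 0.001342 K/W
ΣR = 4.953×10^-4 + 4.659×10^-6 + 0.1912 + 0.1325 + 0.001342 = 0.3255 K/W
Q = ΔT/ΣR = (-14.3 °C − 16.9 °C)/0.3255 = -95.85 W
From the inner boundary to the expanded polystyrene/polyurethane foam interface, ΣR_partial = 0.1917 K/W.
T_interface = T_in − Q·ΣR_partial = -14.3 °C − (-95.85)(0.1917) = 4.07 °C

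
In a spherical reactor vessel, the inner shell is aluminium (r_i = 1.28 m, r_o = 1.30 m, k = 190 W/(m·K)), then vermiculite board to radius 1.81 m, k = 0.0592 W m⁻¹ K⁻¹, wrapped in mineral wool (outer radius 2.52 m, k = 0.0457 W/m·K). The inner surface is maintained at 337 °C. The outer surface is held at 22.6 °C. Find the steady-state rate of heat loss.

Q = 559 W

Series thermal resistances, inner to outer:
  R_aluminium = (1/1.28 − 1/1.30)/(4πk) = 0.01202/(4π·190) = 5.034×10^-6 K/W
  R_vermiculite board = (1/1.30 − 1/1.81)/(4πk) = 0.2167/(4π·0.0592) = 0.2914 K/W
  R_mineral wool = (1/1.81 − 1/2.52)/(4πk) = 0.1557/(4π·0.0457) = 0.2711 K/W
ΣR = 5.034×10^-6 + 0.2914 + 0.2711 = 0.5625 K/W
Q = ΔT/ΣR = (337 °C − 22.6 °C)/0.5625 = 559 W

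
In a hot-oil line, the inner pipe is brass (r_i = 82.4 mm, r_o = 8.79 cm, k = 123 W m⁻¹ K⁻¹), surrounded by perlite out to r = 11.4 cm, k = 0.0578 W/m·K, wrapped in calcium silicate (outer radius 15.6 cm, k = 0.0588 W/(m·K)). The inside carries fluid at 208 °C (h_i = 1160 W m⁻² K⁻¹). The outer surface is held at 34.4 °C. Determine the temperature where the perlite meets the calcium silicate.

Treat each layer as a resistance in series:
  R'_conv,in = 1/(2πr h) = 1/(2π·0.0824·1160) = 0.001665 m·K/W
  R'_brass = ln(0.0879/0.0824)/(2πk) = 0.06461/(2π·123) = 8.361×10^-5 m·K/W
  R'_perlite = ln(0.114/0.0879)/(2πk) = 0.2600/(2π·0.0578) = 0.7159 m·K/W
  R'_calcium silicate = ln(0.156/0.114)/(2πk) = 0.3137/(2π·0.0588) = 0.8490 m·K/W
ΣR = 0.001665 + 8.361×10^-5 + 0.7159 + 0.8490 = 1.567 m·K/W
Q' = ΔT/ΣR = (208 °C − 34.4 °C)/1.567 = 110.8 W/m
From the inner boundary to the perlite/calcium silicate interface, ΣR_partial = 0.7176 m·K/W.
T_interface = T_in − Q'·ΣR_partial = 208 °C − (110.8)(0.7176) = 128 °C

T = 128 °C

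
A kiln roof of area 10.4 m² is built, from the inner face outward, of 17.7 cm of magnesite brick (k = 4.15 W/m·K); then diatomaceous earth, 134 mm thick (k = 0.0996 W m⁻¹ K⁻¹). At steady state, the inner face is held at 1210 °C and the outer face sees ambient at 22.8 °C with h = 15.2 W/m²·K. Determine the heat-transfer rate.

Q = 8.49 kW

Resistance network (inner→outer):
  R_magnesite brick = L/(kA) = 0.177/(4.15·10.4) = 0.004101 K/W
  R_diatomaceous earth = L/(kA) = 0.134/(0.0996·10.4) = 0.1294 K/W
  R_conv,out = 1/(hA) = 1/(15.2·10.4) = 0.006326 K/W
ΣR = 0.004101 + 0.1294 + 0.006326 = 0.1398 K/W
Q = ΔT/ΣR = (1210 °C − 22.8 °C)/0.1398 = 8490 W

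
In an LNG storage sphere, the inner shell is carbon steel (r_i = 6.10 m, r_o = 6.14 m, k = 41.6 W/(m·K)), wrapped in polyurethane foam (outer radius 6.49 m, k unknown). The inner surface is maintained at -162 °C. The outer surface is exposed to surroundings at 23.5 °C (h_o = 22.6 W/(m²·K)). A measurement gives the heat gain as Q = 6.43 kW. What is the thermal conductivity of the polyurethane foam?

ΣR = ΔT/Q = |-162 − 23.5|/6430 = 0.02885 K/W
Known resistances:
  R_carbon steel = (1/6.10 − 1/6.14)/(4πk) = 0.001068/(4π·41.6) = 2.043×10^-6 K/W
  R_conv,out = 1/(4πr²h) = 1/(4π·6.49²·22.6) = 8.360×10^-5 K/W
R_polyurethane foam = ΣR − ΣR_known = 0.02885 − 8.564×10^-5 = 0.02876 K/W
(1/r₁−1/r₂)/(4πk) = 0.02876 ⇒ k = 0.008783/(4π·0.02876) = 0.0243 W/m·K

k = 0.0243 W/m·K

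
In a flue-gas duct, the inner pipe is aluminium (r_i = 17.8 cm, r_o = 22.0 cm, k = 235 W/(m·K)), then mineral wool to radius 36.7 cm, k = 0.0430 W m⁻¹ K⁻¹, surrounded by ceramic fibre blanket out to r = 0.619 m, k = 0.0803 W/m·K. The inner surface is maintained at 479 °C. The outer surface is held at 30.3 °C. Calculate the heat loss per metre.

Series thermal resistances, inner to outer:
  R'_aluminium = ln(0.220/0.178)/(2πk) = 0.2118/(2π·235) = 1.435×10^-4 m·K/W
  R'_mineral wool = ln(0.367/0.220)/(2πk) = 0.5117/(2π·0.0430) = 1.894 m·K/W
  R'_ceramic fibre blanket = ln(0.619/0.367)/(2πk) = 0.5227/(2π·0.0803) = 1.036 m·K/W
ΣR = 1.435×10^-4 + 1.894 + 1.036 = 2.930 m·K/W
Q' = ΔT/ΣR = (479 °C − 30.3 °C)/2.930 = 153 W/m

Q' = 153 W/m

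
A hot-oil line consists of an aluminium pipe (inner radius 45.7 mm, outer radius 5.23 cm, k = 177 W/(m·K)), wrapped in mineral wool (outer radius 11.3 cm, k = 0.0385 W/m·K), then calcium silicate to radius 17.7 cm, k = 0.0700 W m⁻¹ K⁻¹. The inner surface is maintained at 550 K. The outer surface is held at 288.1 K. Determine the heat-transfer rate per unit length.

Q' = 62.3 W/m

Series thermal resistances, inner to outer:
  R'_aluminium = ln(0.0523/0.0457)/(2πk) = 0.1349/(2π·177) = 1.213×10^-4 m·K/W
  R'_mineral wool = ln(0.113/0.0523)/(2πk) = 0.7704/(2π·0.0385) = 3.185 m·K/W
  R'_calcium silicate = ln(0.177/0.113)/(2πk) = 0.4488/(2π·0.0700) = 1.020 m·K/W
ΣR = 1.213×10^-4 + 3.185 + 1.020 = 4.205 m·K/W
Q' = ΔT/ΣR = (550 K − 288.1 K)/4.205 = 62.3 W/m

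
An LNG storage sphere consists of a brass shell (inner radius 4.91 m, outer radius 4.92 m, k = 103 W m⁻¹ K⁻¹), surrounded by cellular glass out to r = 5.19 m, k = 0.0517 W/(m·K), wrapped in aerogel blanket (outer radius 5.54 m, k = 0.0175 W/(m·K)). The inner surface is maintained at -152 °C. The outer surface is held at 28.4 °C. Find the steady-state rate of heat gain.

Resistance network (inner→outer):
  R_brass = (1/4.91 − 1/4.92)/(4πk) = 4.140×10^-4/(4π·103) = 3.198×10^-7 K/W
  R_cellular glass = (1/4.92 − 1/5.19)/(4πk) = 0.01057/(4π·0.0517) = 0.01628 K/W
  R_aerogel blanket = (1/5.19 − 1/5.54)/(4πk) = 0.01217/(4π·0.0175) = 0.05535 K/W
ΣR = 3.198×10^-7 + 0.01628 + 0.05535 = 0.07163 K/W
Q = ΔT/ΣR = (-152 °C − 28.4 °C)/0.07163 = -2520 W
(Negative Q ⇒ heat flows inward; heat gain = 2520 W.)

Q = 2.52 kW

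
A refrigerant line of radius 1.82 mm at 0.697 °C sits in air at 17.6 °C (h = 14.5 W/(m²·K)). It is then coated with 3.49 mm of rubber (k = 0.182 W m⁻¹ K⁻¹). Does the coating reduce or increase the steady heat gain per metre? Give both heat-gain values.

increases: 2.80 → 5.63 W/m

Critical radius for a cylinder: r_cr = k/h = 0.0126 m = 1.26 cm.
Outer radius after coating: r₂ = 0.00182 + 0.00349 = 0.00531 m.
Since r₁ < r_cr and r₂ ≤ r_cr, the coating moves toward the maximum at r_cr — heat gain rises.
Bare: R = 1/(2πr₁h) = 6.031 m·K/W; Q = 16.903/6.031 = 2.80 W/m.
Coated: R = R_cond + R_conv = 3.003 m·K/W; Q = 16.903/3.003 = 5.63 W/m.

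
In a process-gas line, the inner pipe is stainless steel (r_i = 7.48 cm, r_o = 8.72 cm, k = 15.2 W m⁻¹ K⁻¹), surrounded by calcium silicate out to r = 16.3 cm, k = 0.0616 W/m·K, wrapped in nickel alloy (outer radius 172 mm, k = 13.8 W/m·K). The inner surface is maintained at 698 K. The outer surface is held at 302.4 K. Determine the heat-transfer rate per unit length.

Treat each layer as a resistance in series:
  R'_stainless steel = ln(0.0872/0.0748)/(2πk) = 0.1534/(2π·15.2) = 0.001606 m·K/W
  R'_calcium silicate = ln(0.163/0.0872)/(2πk) = 0.6255/(2π·0.0616) = 1.616 m·K/W
  R'_nickel alloy = ln(0.172/0.163)/(2πk) = 0.05374/(2π·13.8) = 6.198×10^-4 m·K/W
ΣR = 0.001606 + 1.616 + 6.198×10^-4 = 1.618 m·K/W
Q' = ΔT/ΣR = (698 K − 302.4 K)/1.618 = 244 W/m

Q' = 244 W/m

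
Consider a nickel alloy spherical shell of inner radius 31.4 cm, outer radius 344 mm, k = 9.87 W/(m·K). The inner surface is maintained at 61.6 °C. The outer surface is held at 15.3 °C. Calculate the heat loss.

Q = 20700 W

Q = 4πk·ΔT/(1/r₁ − 1/r₂) = 4π × 9.87 × 46.3 / (1/0.314 − 1/0.344) = 20700 W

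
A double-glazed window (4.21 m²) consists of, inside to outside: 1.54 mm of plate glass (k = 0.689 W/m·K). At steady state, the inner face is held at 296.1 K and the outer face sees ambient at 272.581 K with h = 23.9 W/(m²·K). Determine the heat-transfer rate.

Q = 2.25 kW

Series thermal resistances, inner to outer:
  R_plate glass = L/(kA) = 0.00154/(0.689·4.21) = 5.309×10^-4 K/W
  R_conv,out = 1/(hA) = 1/(23.9·4.21) = 0.009938 K/W
ΣR = 5.309×10^-4 + 0.009938 = 0.01047 K/W
Q = ΔT/ΣR = (296.1 K − 272.581 K)/0.01047 = 2250 W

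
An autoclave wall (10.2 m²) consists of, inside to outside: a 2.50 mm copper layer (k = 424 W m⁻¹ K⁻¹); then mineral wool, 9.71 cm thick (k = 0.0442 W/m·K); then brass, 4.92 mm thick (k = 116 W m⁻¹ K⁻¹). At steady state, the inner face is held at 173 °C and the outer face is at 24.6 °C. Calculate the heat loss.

Series thermal resistances, inner to outer:
  R_copper = L/(kA) = 0.00250/(424·10.2) = 5.781×10^-7 K/W
  R_mineral wool = L/(kA) = 0.0971/(0.0442·10.2) = 0.2154 K/W
  R_brass = L/(kA) = 0.00492/(116·10.2) = 4.158×10^-6 K/W
ΣR = 5.781×10^-7 + 0.2154 + 4.158×10^-6 = 0.2154 K/W
Q = ΔT/ΣR = (173 °C − 24.6 °C)/0.2154 = 689 W

Q = 689 W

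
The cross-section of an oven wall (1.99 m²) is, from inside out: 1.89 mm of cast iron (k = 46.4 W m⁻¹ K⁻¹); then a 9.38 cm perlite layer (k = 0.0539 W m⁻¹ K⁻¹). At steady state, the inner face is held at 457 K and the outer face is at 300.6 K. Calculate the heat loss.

Q = 179 W

Resistance network (inner→outer):
  R_cast iron = L/(kA) = 0.00189/(46.4·1.99) = 2.047×10^-5 K/W
  R_perlite = L/(kA) = 0.0938/(0.0539·1.99) = 0.8745 K/W
ΣR = 2.047×10^-5 + 0.8745 = 0.8745 K/W
Q = ΔT/ΣR = (457 K − 300.6 K)/0.8745 = 179 W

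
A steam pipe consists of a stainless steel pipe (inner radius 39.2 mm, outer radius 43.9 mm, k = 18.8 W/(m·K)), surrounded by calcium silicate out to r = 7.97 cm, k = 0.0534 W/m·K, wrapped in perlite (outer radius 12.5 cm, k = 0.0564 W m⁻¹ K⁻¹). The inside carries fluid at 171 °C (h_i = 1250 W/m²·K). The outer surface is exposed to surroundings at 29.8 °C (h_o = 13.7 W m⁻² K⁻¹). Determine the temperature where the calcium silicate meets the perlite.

Treat each layer as a resistance in series:
  R'_conv,in = 1/(2πr h) = 1/(2π·0.0392·1250) = 0.003248 m·K/W
  R'_stainless steel = ln(0.0439/0.0392)/(2πk) = 0.1132/(2π·18.8) = 9.586×10^-4 m·K/W
  R'_calcium silicate = ln(0.0797/0.0439)/(2πk) = 0.5964/(2π·0.0534) = 1.777 m·K/W
  R'_perlite = ln(0.125/0.0797)/(2πk) = 0.4500/(2π·0.0564) = 1.270 m·K/W
  R'_conv,out = 1/(2πr h) = 1/(2π·0.125·13.7) = 0.09294 m·K/W
ΣR = 0.003248 + 9.586×10^-4 + 1.777 + 1.270 + 0.09294 = 3.144 m·K/W
Q' = ΔT/ΣR = (171 °C − 29.8 °C)/3.144 = 44.91 W/m
From the inner boundary to the calcium silicate/perlite interface, ΣR_partial = 1.781 m·K/W.
T_interface = T_in − Q'·ΣR_partial = 171 °C − (44.91)(1.781) = 91.0 °C

T = 91.0 °C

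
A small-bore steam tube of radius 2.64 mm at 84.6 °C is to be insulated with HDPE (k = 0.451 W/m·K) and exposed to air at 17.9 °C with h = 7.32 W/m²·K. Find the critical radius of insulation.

For a cylinder, r_cr = k_ins/h = 0.451/7.32 = 0.0616 m = 6.16 cm

r_cr = 6.16 cm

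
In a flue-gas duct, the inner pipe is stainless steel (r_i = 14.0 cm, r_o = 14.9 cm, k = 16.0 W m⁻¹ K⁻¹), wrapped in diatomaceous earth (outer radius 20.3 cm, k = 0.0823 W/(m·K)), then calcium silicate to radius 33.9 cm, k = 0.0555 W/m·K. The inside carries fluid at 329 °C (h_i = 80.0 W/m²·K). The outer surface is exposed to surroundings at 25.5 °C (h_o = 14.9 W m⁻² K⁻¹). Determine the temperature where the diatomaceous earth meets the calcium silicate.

T = 241 °C

Series thermal resistances, inner to outer:
  R'_conv,in = 1/(2πr h) = 1/(2π·0.140·80.0) = 0.01421 m·K/W
  R'_stainless steel = ln(0.149/0.140)/(2πk) = 0.06230/(2π·16.0) = 6.197×10^-4 m·K/W
  R'_diatomaceous earth = ln(0.203/0.149)/(2πk) = 0.3093/(2π·0.0823) = 0.5981 m·K/W
  R'_calcium silicate = ln(0.339/0.203)/(2πk) = 0.5128/(2π·0.0555) = 1.471 m·K/W
  R'_conv,out = 1/(2πr h) = 1/(2π·0.339·14.9) = 0.03151 m·K/W
ΣR = 0.01421 + 6.197×10^-4 + 0.5981 + 1.471 + 0.03151 = 2.115 m·K/W
Q' = ΔT/ΣR = (329 °C − 25.5 °C)/2.115 = 143.5 W/m
From the inner boundary to the diatomaceous earth/calcium silicate interface, ΣR_partial = 0.6129 m·K/W.
T_interface = T_in − Q'·ΣR_partial = 329 °C − (143.5)(0.6129) = 241 °C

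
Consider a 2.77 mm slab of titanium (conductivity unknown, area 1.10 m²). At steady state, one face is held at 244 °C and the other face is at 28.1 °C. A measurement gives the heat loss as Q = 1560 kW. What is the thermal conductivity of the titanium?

k = 18.2 W/m·K

ΣR = ΔT/Q = |244 − 28.1|/1.56×10^6 = 1.384×10^-4 K/W
L/(kA) = 1.384×10^-4 ⇒ k = 0.00277/(1.384×10^-4·1.10) = 18.2 W/m·K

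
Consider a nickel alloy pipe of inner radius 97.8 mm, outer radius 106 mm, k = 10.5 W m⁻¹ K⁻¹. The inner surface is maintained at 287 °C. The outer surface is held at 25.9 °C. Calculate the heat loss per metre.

Q' = 2πk·ΔT/ln(r₂/r₁) = 2π × 10.5 × 261.1 / ln(0.106/0.0978) = 2.14×10^5 W/m

Q' = 214 kW/m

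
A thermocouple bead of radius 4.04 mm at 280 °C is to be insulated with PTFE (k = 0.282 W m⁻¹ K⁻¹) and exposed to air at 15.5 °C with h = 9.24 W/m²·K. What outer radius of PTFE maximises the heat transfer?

For a sphere, r_cr = 2k_ins/h = 2·0.282/9.24 = 0.0610 m = 6.10 cm

r_cr = 6.10 cm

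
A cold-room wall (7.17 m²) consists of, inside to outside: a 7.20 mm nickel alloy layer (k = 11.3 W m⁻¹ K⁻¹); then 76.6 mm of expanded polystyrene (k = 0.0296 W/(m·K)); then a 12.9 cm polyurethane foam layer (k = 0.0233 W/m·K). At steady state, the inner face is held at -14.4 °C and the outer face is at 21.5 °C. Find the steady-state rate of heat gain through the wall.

Series thermal resistances, inner to outer:
  R_nickel alloy = L/(kA) = 0.00720/(11.3·7.17) = 8.887×10^-5 K/W
  R_expanded polystyrene = L/(kA) = 0.0766/(0.0296·7.17) = 0.3609 K/W
  R_polyurethane foam = L/(kA) = 0.129/(0.0233·7.17) = 0.7722 K/W
ΣR = 8.887×10^-5 + 0.3609 + 0.7722 = 1.133 K/W
Q = ΔT/ΣR = (-14.4 °C − 21.5 °C)/1.133 = -31.7 W
(Negative Q ⇒ heat flows inward; heat gain = 31.7 W.)

Q = 31.7 W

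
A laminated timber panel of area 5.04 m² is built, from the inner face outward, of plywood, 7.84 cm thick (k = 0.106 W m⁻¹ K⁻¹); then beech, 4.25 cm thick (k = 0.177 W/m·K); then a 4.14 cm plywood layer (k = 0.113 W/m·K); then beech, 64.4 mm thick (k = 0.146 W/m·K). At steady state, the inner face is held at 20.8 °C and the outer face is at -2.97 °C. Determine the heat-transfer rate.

Resistance network (inner→outer):
  R_plywood = L/(kA) = 0.0784/(0.106·5.04) = 0.1468 K/W
  R_beech = L/(kA) = 0.0425/(0.177·5.04) = 0.04764 K/W
  R_plywood = L/(kA) = 0.0414/(0.113·5.04) = 0.07269 K/W
  R_beech = L/(kA) = 0.0644/(0.146·5.04) = 0.08752 K/W
ΣR = 0.1468 + 0.04764 + 0.07269 + 0.08752 = 0.3547 K/W
Q = ΔT/ΣR = (20.8 °C − -2.97 °C)/0.3547 = 67.0 W

Q = 67.0 W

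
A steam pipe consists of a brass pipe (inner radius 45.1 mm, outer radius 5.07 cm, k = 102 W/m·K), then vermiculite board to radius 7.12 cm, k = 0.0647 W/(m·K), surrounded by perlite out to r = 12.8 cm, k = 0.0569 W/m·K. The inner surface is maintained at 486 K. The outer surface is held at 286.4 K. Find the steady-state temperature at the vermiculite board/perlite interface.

Treat each layer as a resistance in series:
  R'_brass = ln(0.0507/0.0451)/(2πk) = 0.1170/(2π·102) = 1.826×10^-4 m·K/W
  R'_vermiculite board = ln(0.0712/0.0507)/(2πk) = 0.3396/(2π·0.0647) = 0.8353 m·K/W
  R'_perlite = ln(0.128/0.0712)/(2πk) = 0.5865/(2π·0.0569) = 1.641 m·K/W
ΣR = 1.826×10^-4 + 0.8353 + 1.641 = 2.476 m·K/W
Q' = ΔT/ΣR = (486 K − 286.4 K)/2.476 = 80.61 W/m
From the inner boundary to the vermiculite board/perlite interface, ΣR_partial = 0.8355 m·K/W.
T_interface = T_in − Q'·ΣR_partial = 486 K − (80.61)(0.8355) = 419 K

T = 419 K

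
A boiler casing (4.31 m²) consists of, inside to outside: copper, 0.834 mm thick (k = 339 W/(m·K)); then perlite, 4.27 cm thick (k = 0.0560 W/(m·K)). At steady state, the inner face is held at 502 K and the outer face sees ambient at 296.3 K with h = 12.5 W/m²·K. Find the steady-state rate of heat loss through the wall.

Q = 1050 W

Resistance network (inner→outer):
  R_copper = L/(kA) = 8.34×10^-4/(339·4.31) = 5.708×10^-7 K/W
  R_perlite = L/(kA) = 0.0427/(0.0560·4.31) = 0.1769 K/W
  R_conv,out = 1/(hA) = 1/(12.5·4.31) = 0.01856 K/W
ΣR = 5.708×10^-7 + 0.1769 + 0.01856 = 0.1955 K/W
Q = ΔT/ΣR = (502 K − 296.3 K)/0.1955 = 1050 W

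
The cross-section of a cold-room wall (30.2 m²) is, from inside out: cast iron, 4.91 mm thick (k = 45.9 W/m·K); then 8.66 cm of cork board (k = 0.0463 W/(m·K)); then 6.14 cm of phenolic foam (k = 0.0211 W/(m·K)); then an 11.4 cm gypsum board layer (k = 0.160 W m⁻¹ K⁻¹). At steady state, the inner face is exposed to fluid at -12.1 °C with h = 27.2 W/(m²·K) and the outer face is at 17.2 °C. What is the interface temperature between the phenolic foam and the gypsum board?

T = 13.4 °C

Resistance network (inner→outer):
  R_conv,in = 1/(hA) = 1/(27.2·30.2) = 0.001217 K/W
  R_cast iron = L/(kA) = 0.00491/(45.9·30.2) = 3.542×10^-6 K/W
  R_cork board = L/(kA) = 0.0866/(0.0463·30.2) = 0.06193 K/W
  R_phenolic foam = L/(kA) = 0.0614/(0.0211·30.2) = 0.09636 K/W
  R_gypsum board = L/(kA) = 0.114/(0.160·30.2) = 0.02359 K/W
ΣR = 0.001217 + 3.542×10^-6 + 0.06193 + 0.09636 + 0.02359 = 0.1831 K/W
Q = ΔT/ΣR = (-12.1 °C − 17.2 °C)/0.1831 = -160.0 W
From the inner boundary to the phenolic foam/gypsum board interface, ΣR_partial = 0.1595 K/W.
T_interface = T_in − Q·ΣR_partial = -12.1 °C − (-160.0)(0.1595) = 13.4 °C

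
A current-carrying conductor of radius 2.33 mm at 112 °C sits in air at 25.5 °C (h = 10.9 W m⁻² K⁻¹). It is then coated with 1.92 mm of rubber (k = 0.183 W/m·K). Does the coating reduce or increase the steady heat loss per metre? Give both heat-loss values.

increases: 13.8 → 21.9 W/m

Critical radius for a cylinder: r_cr = k/h = 0.0168 m = 1.68 cm.
Outer radius after coating: r₂ = 0.00233 + 0.00192 = 0.00425 m.
Since r₁ < r_cr and r₂ ≤ r_cr, the coating moves toward the maximum at r_cr — heat loss rises.
Bare: R = 1/(2πr₁h) = 6.267 m·K/W; Q = 86.5/6.267 = 13.8 W/m.
Coated: R = R_cond + R_conv = 3.958 m·K/W; Q = 86.5/3.958 = 21.9 W/m.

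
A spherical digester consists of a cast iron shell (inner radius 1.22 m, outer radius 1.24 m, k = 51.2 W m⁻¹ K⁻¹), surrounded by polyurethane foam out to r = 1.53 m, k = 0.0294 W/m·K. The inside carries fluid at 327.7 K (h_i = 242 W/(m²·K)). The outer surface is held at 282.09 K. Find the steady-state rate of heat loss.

Q = 110 W

Treat each layer as a resistance in series:
  R_conv,in = 1/(4πr²h) = 1/(4π·1.22²·242) = 2.209×10^-4 K/W
  R_cast iron = (1/1.22 − 1/1.24)/(4πk) = 0.01322/(4π·51.2) = 2.055×10^-5 K/W
  R_polyurethane foam = (1/1.24 − 1/1.53)/(4πk) = 0.1529/(4π·0.0294) = 0.4137 K/W
ΣR = 2.209×10^-4 + 2.055×10^-5 + 0.4137 = 0.4139 K/W
Q = ΔT/ΣR = (327.7 K − 282.09 K)/0.4139 = 110 W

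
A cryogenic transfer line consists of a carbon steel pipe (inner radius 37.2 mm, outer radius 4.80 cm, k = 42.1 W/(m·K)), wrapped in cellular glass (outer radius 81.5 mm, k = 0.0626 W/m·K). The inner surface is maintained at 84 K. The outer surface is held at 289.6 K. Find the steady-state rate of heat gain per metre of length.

Q' = 153 W/m

Resistance network (inner→outer):
  R'_carbon steel = ln(0.0480/0.0372)/(2πk) = 0.2549/(2π·42.1) = 9.636×10^-4 m·K/W
  R'_cellular glass = ln(0.0815/0.0480)/(2πk) = 0.5294/(2π·0.0626) = 1.346 m·K/W
ΣR = 9.636×10^-4 + 1.346 = 1.347 m·K/W
Q' = ΔT/ΣR = (84 K − 289.6 K)/1.347 = -153 W/m
(Negative Q' ⇒ heat flows inward; heat gain = 153 W/m.)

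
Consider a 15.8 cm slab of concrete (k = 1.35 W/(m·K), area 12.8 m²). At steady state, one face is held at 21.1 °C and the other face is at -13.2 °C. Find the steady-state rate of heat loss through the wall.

Q = 3750 W

Q = kA·ΔT/L = 1.35 × 12.8 × |21.1 °C − -13.2 °C| / 0.158 = 3750 W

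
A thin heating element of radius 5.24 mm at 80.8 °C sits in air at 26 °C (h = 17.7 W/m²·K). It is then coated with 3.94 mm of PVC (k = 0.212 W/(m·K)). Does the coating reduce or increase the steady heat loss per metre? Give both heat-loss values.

increases: 31.9 → 39.1 W/m

Critical radius for a cylinder: r_cr = k/h = 0.0120 m = 1.20 cm.
Outer radius after coating: r₂ = 0.00524 + 0.00394 = 0.00918 m.
Since r₁ < r_cr and r₂ ≤ r_cr, the coating moves toward the maximum at r_cr — heat loss rises.
Bare: R = 1/(2πr₁h) = 1.716 m·K/W; Q = 54.8/1.716 = 31.9 W/m.
Coated: R = R_cond + R_conv = 1.400 m·K/W; Q = 54.8/1.400 = 39.1 W/m.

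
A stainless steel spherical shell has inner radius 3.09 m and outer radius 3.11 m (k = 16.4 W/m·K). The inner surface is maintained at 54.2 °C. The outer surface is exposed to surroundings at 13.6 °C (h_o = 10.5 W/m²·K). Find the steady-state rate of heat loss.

Treat each layer as a resistance in series:
  R_stainless steel = (1/3.09 − 1/3.11)/(4πk) = 0.002081/(4π·16.4) = 1.010×10^-5 K/W
  R_conv,out = 1/(4πr²h) = 1/(4π·3.11²·10.5) = 7.836×10^-4 K/W
ΣR = 1.010×10^-5 + 7.836×10^-4 = 7.937×10^-4 K/W
Q = ΔT/ΣR = (54.2 °C − 13.6 °C)/7.937×10^-4 = 51200 W

Q = 51.2 kW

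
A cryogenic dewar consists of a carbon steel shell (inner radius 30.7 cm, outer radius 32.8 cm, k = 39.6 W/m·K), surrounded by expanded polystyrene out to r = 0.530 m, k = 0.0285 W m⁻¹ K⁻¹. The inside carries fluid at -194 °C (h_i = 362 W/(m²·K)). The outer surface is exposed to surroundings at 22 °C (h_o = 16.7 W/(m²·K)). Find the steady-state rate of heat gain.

Q = 66.2 W

Series thermal resistances, inner to outer:
  R_conv,in = 1/(4πr²h) = 1/(4π·0.307²·362) = 0.002332 K/W
  R_carbon steel = (1/0.307 − 1/0.328)/(4πk) = 0.2085/(4π·39.6) = 4.191×10^-4 K/W
  R_expanded polystyrene = (1/0.328 − 1/0.530)/(4πk) = 1.162/(4π·0.0285) = 3.244 K/W
  R_conv,out = 1/(4πr²h) = 1/(4π·0.530²·16.7) = 0.01696 K/W
ΣR = 0.002332 + 4.191×10^-4 + 3.244 + 0.01696 = 3.264 K/W
Q = ΔT/ΣR = (-194 °C − 22 °C)/3.264 = -66.2 W
(Negative Q ⇒ heat flows inward; heat gain = 66.2 W.)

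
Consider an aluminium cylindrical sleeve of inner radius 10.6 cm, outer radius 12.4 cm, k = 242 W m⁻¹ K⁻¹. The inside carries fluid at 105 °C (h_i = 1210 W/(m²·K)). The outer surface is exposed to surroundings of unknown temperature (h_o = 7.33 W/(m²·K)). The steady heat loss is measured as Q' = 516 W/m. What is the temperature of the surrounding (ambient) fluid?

T_out = 14.0 °C

Series resistances:
  R'_conv,in = 1/(2πr h) = 1/(2π·0.106·1210) = 0.001241 m·K/W
  R'_aluminium = ln(0.124/0.106)/(2πk) = 0.1568/(2π·242) = 1.031×10^-4 m·K/W
  R'_conv,out = 1/(2πr h) = 1/(2π·0.124·7.33) = 0.1751 m·K/W
ΣR = 0.1764 m·K/W
ΔT = Q'·ΣR = 516 × 0.1764 = 91.02 K
Heat flows outward, so T_out = T_in − ΔT = 105 − 91.02 = 14.0 °C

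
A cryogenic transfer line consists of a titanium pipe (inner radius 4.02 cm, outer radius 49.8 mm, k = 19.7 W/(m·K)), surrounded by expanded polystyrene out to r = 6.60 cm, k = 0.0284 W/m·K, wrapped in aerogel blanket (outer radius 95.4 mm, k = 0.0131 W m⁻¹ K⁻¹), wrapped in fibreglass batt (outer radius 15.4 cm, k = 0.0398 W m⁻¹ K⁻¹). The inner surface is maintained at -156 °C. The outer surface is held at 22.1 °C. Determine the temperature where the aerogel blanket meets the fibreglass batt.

Resistance network (inner→outer):
  R'_titanium = ln(0.0498/0.0402)/(2πk) = 0.2141/(2π·19.7) = 0.001730 m·K/W
  R'_expanded polystyrene = ln(0.0660/0.0498)/(2πk) = 0.2816/(2π·0.0284) = 1.578 m·K/W
  R'_aerogel blanket = ln(0.0954/0.0660)/(2πk) = 0.3684/(2π·0.0131) = 4.476 m·K/W
  R'_fibreglass batt = ln(0.154/0.0954)/(2πk) = 0.4789/(2π·0.0398) = 1.915 m·K/W
ΣR = 0.001730 + 1.578 + 4.476 + 1.915 = 7.971 m·K/W
Q' = ΔT/ΣR = (-156 °C − 22.1 °C)/7.971 = -22.34 W/m
From the inner boundary to the aerogel blanket/fibreglass batt interface, ΣR_partial = 6.056 m·K/W.
T_interface = T_in − Q'·ΣR_partial = -156 °C − (-22.34)(6.056) = -20.7 °C

T = -20.7 °C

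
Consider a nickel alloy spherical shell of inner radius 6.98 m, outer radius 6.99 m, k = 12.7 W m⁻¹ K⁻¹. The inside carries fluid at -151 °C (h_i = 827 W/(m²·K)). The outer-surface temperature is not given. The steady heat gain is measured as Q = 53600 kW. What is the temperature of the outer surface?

T_out = 23.7 °C

Series resistances:
  R_conv,in = 1/(4πr²h) = 1/(4π·6.98²·827) = 1.975×10^-6 K/W
  R_nickel alloy = (1/6.98 − 1/6.99)/(4πk) = 2.050×10^-4/(4π·12.7) = 1.284×10^-6 K/W
ΣR = 3.259×10^-6 K/W
ΔT = Q·ΣR = 5.36×10^7 × 3.259×10^-6 = 174.7 K
Heat flows inward, so T_out = T_in + ΔT = -151 + 174.7 = 23.7 °C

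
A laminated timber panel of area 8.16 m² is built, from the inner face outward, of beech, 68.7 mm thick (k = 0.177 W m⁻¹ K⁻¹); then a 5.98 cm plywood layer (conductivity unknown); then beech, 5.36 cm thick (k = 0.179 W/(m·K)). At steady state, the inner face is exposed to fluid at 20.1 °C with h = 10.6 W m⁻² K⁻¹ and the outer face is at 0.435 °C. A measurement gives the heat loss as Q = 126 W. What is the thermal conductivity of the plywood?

k = 0.122 W/m·K

ΣR = ΔT/Q = |20.1 − 0.435|/126 = 0.1561 K/W
Known resistances:
  R_conv,in = 1/(hA) = 1/(10.6·8.16) = 0.01156 K/W
  R_beech = L/(kA) = 0.0687/(0.177·8.16) = 0.04757 K/W
  R_beech = L/(kA) = 0.0536/(0.179·8.16) = 0.03670 K/W
R_plywood = ΣR − ΣR_known = 0.1561 − 0.09583 = 0.06027 K/W
L/(kA) = 0.06027 ⇒ k = 0.0598/(0.06027·8.16) = 0.122 W/m·K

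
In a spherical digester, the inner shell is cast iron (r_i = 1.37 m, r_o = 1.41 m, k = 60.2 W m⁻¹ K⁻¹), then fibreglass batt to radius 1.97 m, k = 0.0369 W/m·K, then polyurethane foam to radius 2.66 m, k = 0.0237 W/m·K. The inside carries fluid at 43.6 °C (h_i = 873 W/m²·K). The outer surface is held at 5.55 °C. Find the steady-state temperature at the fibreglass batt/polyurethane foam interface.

T = 24.7 °C

Resistance network (inner→outer):
  R_conv,in = 1/(4πr²h) = 1/(4π·1.37²·873) = 4.857×10^-5 K/W
  R_cast iron = (1/1.37 − 1/1.41)/(4πk) = 0.02071/(4π·60.2) = 2.737×10^-5 K/W
  R_fibreglass batt = (1/1.41 − 1/1.97)/(4πk) = 0.2016/(4π·0.0369) = 0.4348 K/W
  R_polyurethane foam = (1/1.97 − 1/2.66)/(4πk) = 0.1317/(4π·0.0237) = 0.4421 K/W
ΣR = 4.857×10^-5 + 2.737×10^-5 + 0.4348 + 0.4421 = 0.8770 K/W
Q = ΔT/ΣR = (43.6 °C − 5.55 °C)/0.8770 = 43.39 W
From the inner boundary to the fibreglass batt/polyurethane foam interface, ΣR_partial = 0.4349 K/W.
T_interface = T_in − Q·ΣR_partial = 43.6 °C − (43.39)(0.4349) = 24.7 °C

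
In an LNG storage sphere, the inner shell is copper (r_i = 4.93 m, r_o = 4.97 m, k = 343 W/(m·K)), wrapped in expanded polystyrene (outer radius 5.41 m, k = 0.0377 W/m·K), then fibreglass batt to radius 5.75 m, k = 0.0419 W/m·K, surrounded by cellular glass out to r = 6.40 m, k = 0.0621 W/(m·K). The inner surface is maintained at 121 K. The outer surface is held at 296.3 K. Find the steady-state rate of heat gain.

Treat each layer as a resistance in series:
  R_copper = (1/4.93 − 1/4.97)/(4πk) = 0.001633/(4π·343) = 3.788×10^-7 K/W
  R_expanded polystyrene = (1/4.97 − 1/5.41)/(4πk) = 0.01636/(4π·0.0377) = 0.03454 K/W
  R_fibreglass batt = (1/5.41 − 1/5.75)/(4πk) = 0.01093/(4π·0.0419) = 0.02076 K/W
  R_cellular glass = (1/5.75 − 1/6.40)/(4πk) = 0.01766/(4π·0.0621) = 0.02263 K/W
ΣR = 3.788×10^-7 + 0.03454 + 0.02076 + 0.02263 = 0.07793 K/W
Q = ΔT/ΣR = (121 K − 296.3 K)/0.07793 = -2250 W
(Negative Q ⇒ heat flows inward; heat gain = 2250 W.)

Q = 2.25 kW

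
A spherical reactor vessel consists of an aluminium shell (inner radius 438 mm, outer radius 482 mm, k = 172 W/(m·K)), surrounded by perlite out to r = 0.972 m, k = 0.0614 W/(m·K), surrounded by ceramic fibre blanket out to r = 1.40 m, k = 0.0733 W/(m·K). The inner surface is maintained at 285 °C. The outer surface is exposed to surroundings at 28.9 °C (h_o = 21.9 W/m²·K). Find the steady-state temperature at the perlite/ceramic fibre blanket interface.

Series thermal resistances, inner to outer:
  R_aluminium = (1/0.438 − 1/0.482)/(4πk) = 0.2084/(4π·172) = 9.643×10^-5 K/W
  R_perlite = (1/0.482 − 1/0.972)/(4πk) = 1.046/(4π·0.0614) = 1.356 K/W
  R_ceramic fibre blanket = (1/0.972 − 1/1.40)/(4πk) = 0.3145/(4π·0.0733) = 0.3415 K/W
  R_conv,out = 1/(4πr²h) = 1/(4π·1.40²·21.9) = 0.001854 K/W
ΣR = 9.643×10^-5 + 1.356 + 0.3415 + 0.001854 = 1.699 K/W
Q = ΔT/ΣR = (285 °C − 28.9 °C)/1.699 = 150.7 W
From the inner boundary to the perlite/ceramic fibre blanket interface, ΣR_partial = 1.356 K/W.
T_interface = T_in − Q·ΣR_partial = 285 °C − (150.7)(1.356) = 80.7 °C

T = 80.7 °C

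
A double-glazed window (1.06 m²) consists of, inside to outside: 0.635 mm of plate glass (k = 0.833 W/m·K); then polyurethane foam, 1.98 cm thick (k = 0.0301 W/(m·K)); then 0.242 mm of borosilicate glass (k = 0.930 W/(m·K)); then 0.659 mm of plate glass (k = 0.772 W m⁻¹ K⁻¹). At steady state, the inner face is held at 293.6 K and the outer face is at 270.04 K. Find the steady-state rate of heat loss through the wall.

Q = 37.9 W

Series thermal resistances, inner to outer:
  R_plate glass = L/(kA) = 6.35×10^-4/(0.833·1.06) = 7.192×10^-4 K/W
  R_polyurethane foam = L/(kA) = 0.0198/(0.0301·1.06) = 0.6206 K/W
  R_borosilicate glass = L/(kA) = 2.42×10^-4/(0.930·1.06) = 2.455×10^-4 K/W
  R_plate glass = L/(kA) = 6.59×10^-4/(0.772·1.06) = 8.053×10^-4 K/W
ΣR = 7.192×10^-4 + 0.6206 + 2.455×10^-4 + 8.053×10^-4 = 0.6224 K/W
Q = ΔT/ΣR = (293.6 K − 270.04 K)/0.6224 = 37.9 W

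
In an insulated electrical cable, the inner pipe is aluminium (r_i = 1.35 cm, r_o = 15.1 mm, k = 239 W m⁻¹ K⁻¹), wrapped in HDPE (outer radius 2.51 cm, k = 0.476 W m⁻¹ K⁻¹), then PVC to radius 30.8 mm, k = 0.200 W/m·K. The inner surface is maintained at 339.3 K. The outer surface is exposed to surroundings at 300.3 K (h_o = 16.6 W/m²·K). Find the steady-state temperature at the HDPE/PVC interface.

Resistance network (inner→outer):
  R'_aluminium = ln(0.0151/0.0135)/(2πk) = 0.1120/(2π·239) = 7.459×10^-5 m·K/W
  R'_HDPE = ln(0.0251/0.0151)/(2πk) = 0.5082/(2π·0.476) = 0.1699 m·K/W
  R'_PVC = ln(0.0308/0.0251)/(2πk) = 0.2046/(2π·0.200) = 0.1629 m·K/W
  R'_conv,out = 1/(2πr h) = 1/(2π·0.0308·16.6) = 0.3113 m·K/W
ΣR = 7.459×10^-5 + 0.1699 + 0.1629 + 0.3113 = 0.6442 m·K/W
Q' = ΔT/ΣR = (339.3 K − 300.3 K)/0.6442 = 60.54 W/m
From the inner boundary to the HDPE/PVC interface, ΣR_partial = 0.1700 m·K/W.
T_interface = T_in − Q'·ΣR_partial = 339.3 K − (60.54)(0.1700) = 329.0 K

T = 329.0 K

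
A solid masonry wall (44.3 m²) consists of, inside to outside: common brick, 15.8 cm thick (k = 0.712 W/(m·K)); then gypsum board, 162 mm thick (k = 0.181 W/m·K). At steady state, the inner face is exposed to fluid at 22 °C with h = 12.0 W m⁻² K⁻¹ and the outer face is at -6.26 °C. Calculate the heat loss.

Treat each layer as a resistance in series:
  R_conv,in = 1/(hA) = 1/(12.0·44.3) = 0.001881 K/W
  R_common brick = L/(kA) = 0.158/(0.712·44.3) = 0.005009 K/W
  R_gypsum board = L/(kA) = 0.162/(0.181·44.3) = 0.02020 K/W
ΣR = 0.001881 + 0.005009 + 0.02020 = 0.02709 K/W
Q = ΔT/ΣR = (22 °C − -6.26 °C)/0.02709 = 1040 W

Q = 1040 W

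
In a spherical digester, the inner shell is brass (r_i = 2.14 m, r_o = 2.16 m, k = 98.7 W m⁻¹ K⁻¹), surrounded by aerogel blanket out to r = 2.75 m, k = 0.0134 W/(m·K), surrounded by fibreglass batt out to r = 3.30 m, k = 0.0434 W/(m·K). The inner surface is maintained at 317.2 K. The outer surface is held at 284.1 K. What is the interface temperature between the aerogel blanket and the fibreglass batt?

Series thermal resistances, inner to outer:
  R_brass = (1/2.14 − 1/2.16)/(4πk) = 0.004327/(4π·98.7) = 3.488×10^-6 K/W
  R_aerogel blanket = (1/2.16 − 1/2.75)/(4πk) = 0.09933/(4π·0.0134) = 0.5899 K/W
  R_fibreglass batt = (1/2.75 − 1/3.30)/(4πk) = 0.06061/(4π·0.0434) = 0.1111 K/W
ΣR = 3.488×10^-6 + 0.5899 + 0.1111 = 0.7010 K/W
Q = ΔT/ΣR = (317.2 K − 284.1 K)/0.7010 = 47.22 W
From the inner boundary to the aerogel blanket/fibreglass batt interface, ΣR_partial = 0.5899 K/W.
T_interface = T_in − Q·ΣR_partial = 317.2 K − (47.22)(0.5899) = 289.3 K

T = 289.3 K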